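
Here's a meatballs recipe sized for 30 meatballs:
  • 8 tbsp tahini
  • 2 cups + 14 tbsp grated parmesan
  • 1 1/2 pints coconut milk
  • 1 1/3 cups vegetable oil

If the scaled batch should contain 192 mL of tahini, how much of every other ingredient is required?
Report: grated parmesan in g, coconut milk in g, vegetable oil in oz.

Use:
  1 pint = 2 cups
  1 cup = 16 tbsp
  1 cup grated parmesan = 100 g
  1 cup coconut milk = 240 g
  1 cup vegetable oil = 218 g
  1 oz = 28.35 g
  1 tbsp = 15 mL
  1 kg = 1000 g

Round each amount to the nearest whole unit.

grated parmesan: 460 g; coconut milk: 1152 g; vegetable oil: 16 oz

The original recipe has 120 mL of tahini, so the scaling factor is 192 ÷ 120 = 8/5 = 1.6.
grated parmesan: (2 cup + 14 tbsp = 2.875 cup) × 8/5 × 100 g/cup = 460 g
coconut milk: 1.5 pint × 8/5 × 2 cup/pint × 240 g/cup = 1152 g
vegetable oil: 4/3 cup × 8/5 × 218 g/cup ÷ 28.35 g/oz ≈ 16 oz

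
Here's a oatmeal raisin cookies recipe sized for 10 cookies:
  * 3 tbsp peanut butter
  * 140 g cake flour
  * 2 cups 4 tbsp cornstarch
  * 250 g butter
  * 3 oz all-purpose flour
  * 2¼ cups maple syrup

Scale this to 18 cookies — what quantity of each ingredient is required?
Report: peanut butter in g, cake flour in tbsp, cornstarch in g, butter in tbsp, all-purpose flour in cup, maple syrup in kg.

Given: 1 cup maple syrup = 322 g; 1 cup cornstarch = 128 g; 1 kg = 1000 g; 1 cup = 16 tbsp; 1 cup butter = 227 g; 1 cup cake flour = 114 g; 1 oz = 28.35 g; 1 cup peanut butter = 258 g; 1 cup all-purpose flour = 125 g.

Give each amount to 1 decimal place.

Scaling factor: 18/10 = 9/5 = 1.8.
peanut butter: 3 tbsp × 9/5 ÷ 16 tbsp/cup × 258 g/cup ≈ 87.1 g
cake flour: 140 g × 9/5 ÷ 114 g/cup × 16 tbsp/cup ≈ 35.4 tbsp
cornstarch: (2 cup + 4 tbsp = 2.25 cup) × 9/5 × 128 g/cup = 518.4 g
butter: 250 g × 9/5 ÷ 227 g/cup × 16 tbsp/cup ≈ 31.7 tbsp
all-purpose flour: 3 oz × 9/5 × 28.35 g/oz ÷ 125 g/cup ≈ 1.2 cup
maple syrup: 2.25 cup × 9/5 × 322 g/cup ÷ 1000 g/kg ≈ 1.3 kg

peanut butter: 87.1 g; cake flour: 35.4 tbsp; cornstarch: 518.4 g; butter: 31.7 tbsp; all-purpose flour: 1.2 cup; maple syrup: 1.3 kg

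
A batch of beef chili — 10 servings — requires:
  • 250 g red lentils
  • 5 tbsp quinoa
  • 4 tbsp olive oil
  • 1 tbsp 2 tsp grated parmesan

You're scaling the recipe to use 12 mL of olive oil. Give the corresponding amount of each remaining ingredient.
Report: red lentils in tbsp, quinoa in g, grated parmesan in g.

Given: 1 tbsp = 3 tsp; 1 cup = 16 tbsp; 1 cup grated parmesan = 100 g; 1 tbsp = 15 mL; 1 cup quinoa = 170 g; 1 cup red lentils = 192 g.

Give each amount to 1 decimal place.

red lentils: 4.2 tbsp; quinoa: 10.6 g; grated parmesan: 2.1 g

The original recipe has 60 mL of olive oil, so the scaling factor is 12 ÷ 60 = 1/5 = 0.2.
red lentils: 250 g × 1/5 ÷ 192 g/cup × 16 tbsp/cup ≈ 4.2 tbsp
quinoa: 5 tbsp × 1/5 ÷ 16 tbsp/cup × 170 g/cup ≈ 10.6 g
grated parmesan: (1 tbsp + 2 tsp = 5/3 tbsp) × 1/5 ÷ 16 tbsp/cup × 100 g/cup ≈ 2.1 g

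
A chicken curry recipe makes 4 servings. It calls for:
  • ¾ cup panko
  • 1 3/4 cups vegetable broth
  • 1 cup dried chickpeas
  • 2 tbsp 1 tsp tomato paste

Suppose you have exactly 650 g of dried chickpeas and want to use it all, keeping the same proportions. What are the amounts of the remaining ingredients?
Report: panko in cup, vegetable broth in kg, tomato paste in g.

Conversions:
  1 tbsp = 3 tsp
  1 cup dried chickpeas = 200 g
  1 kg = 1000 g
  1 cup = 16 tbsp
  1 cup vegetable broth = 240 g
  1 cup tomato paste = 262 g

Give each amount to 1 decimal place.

panko: 2.4 cup; vegetable broth: 1.4 kg; tomato paste: 124.2 g

The original recipe has 200 g of dried chickpeas, so the scaling factor is 650 ÷ 200 = 13/4 = 3.25.
panko: 0.75 cup × 13/4 ≈ 2.4 cup
vegetable broth: 1.75 cup × 13/4 × 240 g/cup ÷ 1000 g/kg ≈ 1.4 kg
tomato paste: (2 tbsp + 1 tsp = 7/3 tbsp) × 13/4 ÷ 16 tbsp/cup × 262 g/cup ≈ 124.2 g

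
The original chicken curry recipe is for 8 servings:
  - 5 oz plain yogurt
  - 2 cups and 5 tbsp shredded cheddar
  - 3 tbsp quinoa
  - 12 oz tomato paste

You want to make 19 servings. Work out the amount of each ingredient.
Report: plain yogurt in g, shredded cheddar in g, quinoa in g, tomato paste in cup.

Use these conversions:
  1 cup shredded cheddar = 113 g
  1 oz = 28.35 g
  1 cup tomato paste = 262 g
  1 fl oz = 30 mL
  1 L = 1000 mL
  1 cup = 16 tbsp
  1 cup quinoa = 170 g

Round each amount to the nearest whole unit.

plain yogurt: 337 g; shredded cheddar: 621 g; quinoa: 76 g; tomato paste: 3 cup

Scaling factor: 19/8 = 2.375.
plain yogurt: 5 oz × 19/8 × 28.35 g/oz ≈ 337 g
shredded cheddar: (2 cup + 5 tbsp = 2.3125 cup) × 19/8 × 113 g/cup ≈ 621 g
quinoa: 3 tbsp × 19/8 ÷ 16 tbsp/cup × 170 g/cup ≈ 76 g
tomato paste: 12 oz × 19/8 × 28.35 g/oz ÷ 262 g/cup ≈ 3 cup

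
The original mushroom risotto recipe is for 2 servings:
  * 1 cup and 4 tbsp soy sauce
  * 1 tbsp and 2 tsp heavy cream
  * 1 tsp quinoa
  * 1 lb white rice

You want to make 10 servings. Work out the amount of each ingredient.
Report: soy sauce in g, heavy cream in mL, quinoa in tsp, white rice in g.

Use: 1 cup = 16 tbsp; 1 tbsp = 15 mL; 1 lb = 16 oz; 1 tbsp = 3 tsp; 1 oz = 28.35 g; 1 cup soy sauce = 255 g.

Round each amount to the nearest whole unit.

Scaling factor: 10/2 = 5.
soy sauce: (1 cup + 4 tbsp = 1.25 cup) × 5 × 255 g/cup ≈ 1594 g
heavy cream: (1 tbsp + 2 tsp = 5/3 tbsp) × 5 × 15 mL/tbsp = 125 mL
quinoa: 1 tsp × 5 = 5 tsp
white rice: 1 lb × 5 × 16 oz/lb × 28.35 g/oz = 2268 g

soy sauce: 1594 g; heavy cream: 125 mL; quinoa: 5 tsp; white rice: 2268 g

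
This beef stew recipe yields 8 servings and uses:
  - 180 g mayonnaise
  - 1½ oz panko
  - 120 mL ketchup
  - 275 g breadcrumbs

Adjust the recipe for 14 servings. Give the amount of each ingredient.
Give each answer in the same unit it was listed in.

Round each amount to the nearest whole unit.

mayonnaise: 315 g; panko: 3 oz; ketchup: 210 mL; breadcrumbs: 481 g

Scaling factor: 14/8 = 7/4 = 1.75.
mayonnaise: 180 g × 7/4 = 315 g
panko: 1.5 oz × 7/4 ≈ 3 oz
ketchup: 120 mL × 7/4 = 210 mL
breadcrumbs: 275 g × 7/4 ≈ 481 g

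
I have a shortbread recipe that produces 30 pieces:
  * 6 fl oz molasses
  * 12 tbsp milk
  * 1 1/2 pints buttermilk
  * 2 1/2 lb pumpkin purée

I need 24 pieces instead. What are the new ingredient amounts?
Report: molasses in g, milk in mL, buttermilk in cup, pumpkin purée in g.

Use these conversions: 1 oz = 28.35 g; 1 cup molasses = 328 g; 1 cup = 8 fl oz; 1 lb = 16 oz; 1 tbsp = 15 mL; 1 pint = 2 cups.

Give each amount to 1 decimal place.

molasses: 196.8 g; milk: 144.0 mL; buttermilk: 2.4 cup; pumpkin purée: 907.2 g

Scaling factor: 24/30 = 4/5 = 0.8.
molasses: 6 fl oz × 4/5 ÷ 8 fl oz/cup × 328 g/cup = 196.8 g
milk: 12 tbsp × 4/5 × 15 mL/tbsp = 144.0 mL
buttermilk: 1.5 pint × 4/5 × 2 cup/pint = 2.4 cup
pumpkin purée: 2.5 lb × 4/5 × 16 oz/lb × 28.35 g/oz = 907.2 g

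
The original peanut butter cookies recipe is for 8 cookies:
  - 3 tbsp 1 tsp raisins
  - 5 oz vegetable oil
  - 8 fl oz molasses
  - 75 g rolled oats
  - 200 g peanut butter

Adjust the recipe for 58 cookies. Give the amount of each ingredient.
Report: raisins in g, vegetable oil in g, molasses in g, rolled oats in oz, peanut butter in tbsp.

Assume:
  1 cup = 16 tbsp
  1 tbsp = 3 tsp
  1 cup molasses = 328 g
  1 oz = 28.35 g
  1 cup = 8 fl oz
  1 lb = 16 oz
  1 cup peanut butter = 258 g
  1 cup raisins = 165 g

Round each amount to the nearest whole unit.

Scaling factor: 58/8 = 29/4 = 7.25.
raisins: (3 tbsp + 1 tsp = 10/3 tbsp) × 29/4 ÷ 16 tbsp/cup × 165 g/cup ≈ 249 g
vegetable oil: 5 oz × 29/4 × 28.35 g/oz ≈ 1028 g
molasses: 8 fl oz × 29/4 ÷ 8 fl oz/cup × 328 g/cup = 2378 g
rolled oats: 75 g × 29/4 ÷ 28.35 g/oz ≈ 19 oz
peanut butter: 200 g × 29/4 ÷ 258 g/cup × 16 tbsp/cup ≈ 90 tbsp

raisins: 249 g; vegetable oil: 1028 g; molasses: 2378 g; rolled oats: 19 oz; peanut butter: 90 tbsp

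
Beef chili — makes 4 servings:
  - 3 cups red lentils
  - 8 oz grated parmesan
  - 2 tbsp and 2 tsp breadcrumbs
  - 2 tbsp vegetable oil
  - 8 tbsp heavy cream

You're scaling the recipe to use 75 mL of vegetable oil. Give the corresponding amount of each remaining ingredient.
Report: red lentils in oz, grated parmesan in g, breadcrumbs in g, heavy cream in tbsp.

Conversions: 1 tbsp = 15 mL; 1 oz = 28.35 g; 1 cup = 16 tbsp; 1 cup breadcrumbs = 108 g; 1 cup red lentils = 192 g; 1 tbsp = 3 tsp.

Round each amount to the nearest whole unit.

red lentils: 51 oz; grated parmesan: 567 g; breadcrumbs: 45 g; heavy cream: 20 tbsp

The original recipe has 30 mL of vegetable oil, so the scaling factor is 75 ÷ 30 = 5/2 = 2.5.
red lentils: 3 cup × 5/2 × 192 g/cup ÷ 28.35 g/oz ≈ 51 oz
grated parmesan: 8 oz × 5/2 × 28.35 g/oz = 567 g
breadcrumbs: (2 tbsp + 2 tsp = 8/3 tbsp) × 5/2 ÷ 16 tbsp/cup × 108 g/cup = 45 g
heavy cream: 8 tbsp × 5/2 = 20 tbsp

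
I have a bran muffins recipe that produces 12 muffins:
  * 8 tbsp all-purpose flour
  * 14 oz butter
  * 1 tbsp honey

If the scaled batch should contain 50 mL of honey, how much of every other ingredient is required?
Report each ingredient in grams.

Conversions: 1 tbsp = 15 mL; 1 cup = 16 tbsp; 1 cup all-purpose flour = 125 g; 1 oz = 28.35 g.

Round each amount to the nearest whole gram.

all-purpose flour: 208 g; butter: 1323 g

The original recipe has 15 mL of honey, so the scaling factor is 50 ÷ 15 = 10/3.
all-purpose flour: 8 tbsp × 10/3 ÷ 16 tbsp/cup × 125 g/cup ≈ 208 g
butter: 14 oz × 10/3 × 28.35 g/oz = 1323 g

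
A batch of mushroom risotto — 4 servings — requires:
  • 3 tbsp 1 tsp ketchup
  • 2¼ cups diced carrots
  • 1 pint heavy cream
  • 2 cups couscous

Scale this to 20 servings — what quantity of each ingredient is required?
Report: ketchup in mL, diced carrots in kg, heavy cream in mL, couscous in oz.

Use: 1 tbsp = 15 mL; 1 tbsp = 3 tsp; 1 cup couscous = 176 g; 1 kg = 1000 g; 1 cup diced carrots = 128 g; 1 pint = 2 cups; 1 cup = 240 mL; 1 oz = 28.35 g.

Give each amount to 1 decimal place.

ketchup: 250.0 mL; diced carrots: 1.4 kg; heavy cream: 2400.0 mL; couscous: 62.1 oz

Scaling factor: 20/4 = 5.
ketchup: (3 tbsp + 1 tsp = 10/3 tbsp) × 5 × 15 mL/tbsp = 250.0 mL
diced carrots: 2.25 cup × 5 × 128 g/cup ÷ 1000 g/kg ≈ 1.4 kg
heavy cream: 1 pint × 5 × 2 cup/pint × 240 mL/cup = 2400.0 mL
couscous: 2 cup × 5 × 176 g/cup ÷ 28.35 g/oz ≈ 62.1 oz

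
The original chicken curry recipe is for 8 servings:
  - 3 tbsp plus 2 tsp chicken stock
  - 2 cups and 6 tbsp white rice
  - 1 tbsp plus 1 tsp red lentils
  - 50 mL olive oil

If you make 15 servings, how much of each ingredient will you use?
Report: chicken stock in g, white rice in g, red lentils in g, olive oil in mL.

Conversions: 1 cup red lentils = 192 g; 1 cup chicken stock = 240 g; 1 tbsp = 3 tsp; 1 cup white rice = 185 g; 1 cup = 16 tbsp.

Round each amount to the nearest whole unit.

Scaling factor: 15/8 = 1.875.
chicken stock: (3 tbsp + 2 tsp = 11/3 tbsp) × 15/8 ÷ 16 tbsp/cup × 240 g/cup ≈ 103 g
white rice: (2 cup + 6 tbsp = 2.375 cup) × 15/8 × 185 g/cup ≈ 824 g
red lentils: (1 tbsp + 1 tsp = 4/3 tbsp) × 15/8 ÷ 16 tbsp/cup × 192 g/cup = 30 g
olive oil: 50 mL × 15/8 ≈ 94 mL

chicken stock: 103 g; white rice: 824 g; red lentils: 30 g; olive oil: 94 mL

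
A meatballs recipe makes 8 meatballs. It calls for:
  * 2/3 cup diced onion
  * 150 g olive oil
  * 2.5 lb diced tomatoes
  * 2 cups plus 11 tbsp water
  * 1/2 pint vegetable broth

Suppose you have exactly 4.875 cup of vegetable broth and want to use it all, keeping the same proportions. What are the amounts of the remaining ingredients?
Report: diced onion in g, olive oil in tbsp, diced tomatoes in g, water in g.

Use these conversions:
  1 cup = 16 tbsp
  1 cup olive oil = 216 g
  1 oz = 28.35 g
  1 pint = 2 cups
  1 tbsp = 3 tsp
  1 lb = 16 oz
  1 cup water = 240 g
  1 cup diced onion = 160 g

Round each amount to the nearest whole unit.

diced onion: 520 g; olive oil: 54 tbsp; diced tomatoes: 5528 g; water: 3144 g

The original recipe has 1 cup of vegetable broth, so the scaling factor is 4.875 ÷ 1 = 39/8 = 4.875.
diced onion: 2/3 cup × 39/8 × 160 g/cup = 520 g
olive oil: 150 g × 39/8 ÷ 216 g/cup × 16 tbsp/cup ≈ 54 tbsp
diced tomatoes: 2.5 lb × 39/8 × 16 oz/lb × 28.35 g/oz ≈ 5528 g
water: (2 cup + 11 tbsp = 2.6875 cup) × 39/8 × 240 g/cup ≈ 3144 g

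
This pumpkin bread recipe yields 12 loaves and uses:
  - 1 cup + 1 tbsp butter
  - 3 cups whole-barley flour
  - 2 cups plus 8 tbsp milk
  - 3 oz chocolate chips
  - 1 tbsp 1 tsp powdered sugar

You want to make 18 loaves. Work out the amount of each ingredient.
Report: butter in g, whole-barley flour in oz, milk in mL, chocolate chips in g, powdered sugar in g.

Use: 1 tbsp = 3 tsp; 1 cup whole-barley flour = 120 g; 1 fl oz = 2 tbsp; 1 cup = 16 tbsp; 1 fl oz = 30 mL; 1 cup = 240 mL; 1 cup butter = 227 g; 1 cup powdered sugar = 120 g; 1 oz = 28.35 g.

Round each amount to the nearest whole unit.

Scaling factor: 18/12 = 3/2 = 1.5.
butter: (1 cup + 1 tbsp = 1.0625 cup) × 3/2 × 227 g/cup ≈ 362 g
whole-barley flour: 3 cup × 3/2 × 120 g/cup ÷ 28.35 g/oz ≈ 19 oz
milk: (2 cup + 8 tbsp = 2.5 cup) × 3/2 × 240 mL/cup = 900 mL
chocolate chips: 3 oz × 3/2 × 28.35 g/oz ≈ 128 g
powdered sugar: (1 tbsp + 1 tsp = 4/3 tbsp) × 3/2 ÷ 16 tbsp/cup × 120 g/cup = 15 g

butter: 362 g; whole-barley flour: 19 oz; milk: 900 mL; chocolate chips: 128 g; powdered sugar: 15 g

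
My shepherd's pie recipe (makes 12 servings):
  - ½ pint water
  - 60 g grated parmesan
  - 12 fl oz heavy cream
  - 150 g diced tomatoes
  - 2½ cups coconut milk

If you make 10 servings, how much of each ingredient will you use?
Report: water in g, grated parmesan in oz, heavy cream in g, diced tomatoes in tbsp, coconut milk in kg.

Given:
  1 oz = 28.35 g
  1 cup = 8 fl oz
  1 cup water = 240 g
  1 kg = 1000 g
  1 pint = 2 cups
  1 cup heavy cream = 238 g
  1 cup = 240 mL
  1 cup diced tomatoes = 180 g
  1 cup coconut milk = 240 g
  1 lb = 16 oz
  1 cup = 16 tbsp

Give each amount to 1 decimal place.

water: 200.0 g; grated parmesan: 1.8 oz; heavy cream: 297.5 g; diced tomatoes: 11.1 tbsp; coconut milk: 0.5 kg

Scaling factor: 10/12 = 5/6.
water: 0.5 pint × 5/6 × 2 cup/pint × 240 g/cup = 200.0 g
grated parmesan: 60 g × 5/6 ÷ 28.35 g/oz ≈ 1.8 oz
heavy cream: 12 fl oz × 5/6 ÷ 8 fl oz/cup × 238 g/cup = 297.5 g
diced tomatoes: 150 g × 5/6 ÷ 180 g/cup × 16 tbsp/cup ≈ 11.1 tbsp
coconut milk: 2.5 cup × 5/6 × 240 g/cup ÷ 1000 g/kg = 0.5 kg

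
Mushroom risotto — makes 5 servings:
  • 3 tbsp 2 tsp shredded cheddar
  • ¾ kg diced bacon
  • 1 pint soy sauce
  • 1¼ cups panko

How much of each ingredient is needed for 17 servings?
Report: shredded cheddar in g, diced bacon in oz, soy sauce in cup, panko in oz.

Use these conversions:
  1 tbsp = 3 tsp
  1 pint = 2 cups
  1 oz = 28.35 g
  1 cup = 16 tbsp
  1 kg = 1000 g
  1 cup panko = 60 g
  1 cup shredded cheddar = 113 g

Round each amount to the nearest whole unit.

Scaling factor: 17/5 = 3.4.
shredded cheddar: (3 tbsp + 2 tsp = 11/3 tbsp) × 17/5 ÷ 16 tbsp/cup × 113 g/cup ≈ 88 g
diced bacon: 0.75 kg × 17/5 × 1000 g/kg ÷ 28.35 g/oz ≈ 90 oz
soy sauce: 1 pint × 17/5 × 2 cup/pint ≈ 7 cup
panko: 1.25 cup × 17/5 × 60 g/cup ÷ 28.35 g/oz ≈ 9 oz

shredded cheddar: 88 g; diced bacon: 90 oz; soy sauce: 7 cup; panko: 9 oz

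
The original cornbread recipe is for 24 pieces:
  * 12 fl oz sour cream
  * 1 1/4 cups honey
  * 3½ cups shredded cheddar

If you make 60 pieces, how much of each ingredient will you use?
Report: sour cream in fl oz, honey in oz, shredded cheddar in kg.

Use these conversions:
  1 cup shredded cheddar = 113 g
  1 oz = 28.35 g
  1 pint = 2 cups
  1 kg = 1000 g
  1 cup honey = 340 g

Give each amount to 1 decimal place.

Scaling factor: 60/24 = 5/2 = 2.5.
sour cream: 12 fl oz × 5/2 = 30.0 fl oz
honey: 1.25 cup × 5/2 × 340 g/cup ÷ 28.35 g/oz ≈ 37.5 oz
shredded cheddar: 3.5 cup × 5/2 × 113 g/cup ÷ 1000 g/kg ≈ 1.0 kg

sour cream: 30.0 fl oz; honey: 37.5 oz; shredded cheddar: 1.0 kg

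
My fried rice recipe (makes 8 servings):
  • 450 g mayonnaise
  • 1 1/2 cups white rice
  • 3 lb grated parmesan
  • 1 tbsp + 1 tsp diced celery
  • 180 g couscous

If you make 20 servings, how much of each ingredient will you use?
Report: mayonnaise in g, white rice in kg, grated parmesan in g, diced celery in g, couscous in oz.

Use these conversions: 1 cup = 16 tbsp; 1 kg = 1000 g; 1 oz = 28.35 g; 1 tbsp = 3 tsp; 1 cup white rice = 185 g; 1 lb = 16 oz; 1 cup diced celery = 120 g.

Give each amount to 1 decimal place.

mayonnaise: 1125.0 g; white rice: 0.7 kg; grated parmesan: 3402.0 g; diced celery: 25.0 g; couscous: 15.9 oz

Scaling factor: 20/8 = 5/2 = 2.5.
mayonnaise: 450 g × 5/2 = 1125.0 g
white rice: 1.5 cup × 5/2 × 185 g/cup ÷ 1000 g/kg ≈ 0.7 kg
grated parmesan: 3 lb × 5/2 × 16 oz/lb × 28.35 g/oz = 3402.0 g
diced celery: (1 tbsp + 1 tsp = 4/3 tbsp) × 5/2 ÷ 16 tbsp/cup × 120 g/cup = 25.0 g
couscous: 180 g × 5/2 ÷ 28.35 g/oz ≈ 15.9 oz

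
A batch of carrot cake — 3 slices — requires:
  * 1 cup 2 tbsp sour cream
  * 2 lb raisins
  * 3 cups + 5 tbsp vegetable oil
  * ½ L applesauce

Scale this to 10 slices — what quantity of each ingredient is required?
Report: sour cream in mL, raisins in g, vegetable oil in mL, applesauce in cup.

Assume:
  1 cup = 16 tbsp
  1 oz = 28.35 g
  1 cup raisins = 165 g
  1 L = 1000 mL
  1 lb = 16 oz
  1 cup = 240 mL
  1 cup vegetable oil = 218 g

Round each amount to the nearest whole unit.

sour cream: 900 mL; raisins: 3024 g; vegetable oil: 2650 mL; applesauce: 7 cup

Scaling factor: 10/3.
sour cream: (1 cup + 2 tbsp = 1.125 cup) × 10/3 × 240 mL/cup = 900 mL
raisins: 2 lb × 10/3 × 16 oz/lb × 28.35 g/oz = 3024 g
vegetable oil: (3 cup + 5 tbsp = 3.3125 cup) × 10/3 × 240 mL/cup = 2650 mL
applesauce: 0.5 L × 10/3 × 1000 mL/L ÷ 240 mL/cup ≈ 7 cup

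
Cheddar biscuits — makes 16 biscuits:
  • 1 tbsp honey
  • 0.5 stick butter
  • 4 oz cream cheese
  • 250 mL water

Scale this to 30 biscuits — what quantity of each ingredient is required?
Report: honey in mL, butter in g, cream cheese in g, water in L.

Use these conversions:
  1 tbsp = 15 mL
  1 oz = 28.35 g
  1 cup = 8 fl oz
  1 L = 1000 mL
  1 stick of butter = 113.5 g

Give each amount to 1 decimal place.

honey: 28.1 mL; butter: 106.4 g; cream cheese: 212.6 g; water: 0.5 L

Scaling factor: 30/16 = 15/8 = 1.875.
honey: 1 tbsp × 15/8 × 15 mL/tbsp ≈ 28.1 mL
butter: 0.5 stick × 15/8 × 113.5 g/stick ≈ 106.4 g
cream cheese: 4 oz × 15/8 × 28.35 g/oz ≈ 212.6 g
water: 250 mL × 15/8 ÷ 1000 mL/L ≈ 0.5 L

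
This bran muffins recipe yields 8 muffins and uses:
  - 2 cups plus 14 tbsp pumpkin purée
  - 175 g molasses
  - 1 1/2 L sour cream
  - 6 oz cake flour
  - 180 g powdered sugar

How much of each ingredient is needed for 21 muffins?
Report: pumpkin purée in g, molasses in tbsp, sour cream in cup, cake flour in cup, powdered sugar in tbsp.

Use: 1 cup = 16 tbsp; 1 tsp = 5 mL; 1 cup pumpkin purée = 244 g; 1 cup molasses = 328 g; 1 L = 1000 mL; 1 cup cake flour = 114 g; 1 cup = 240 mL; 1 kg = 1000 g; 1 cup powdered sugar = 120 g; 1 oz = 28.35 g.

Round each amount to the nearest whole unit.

Scaling factor: 21/8 = 2.625.
pumpkin purée: (2 cup + 14 tbsp = 2.875 cup) × 21/8 × 244 g/cup ≈ 1841 g
molasses: 175 g × 21/8 ÷ 328 g/cup × 16 tbsp/cup ≈ 22 tbsp
sour cream: 1.5 L × 21/8 × 1000 mL/L ÷ 240 mL/cup ≈ 16 cup
cake flour: 6 oz × 21/8 × 28.35 g/oz ÷ 114 g/cup ≈ 4 cup
powdered sugar: 180 g × 21/8 ÷ 120 g/cup × 16 tbsp/cup = 63 tbsp

pumpkin purée: 1841 g; molasses: 22 tbsp; sour cream: 16 cup; cake flour: 4 cup; powdered sugar: 63 tbsp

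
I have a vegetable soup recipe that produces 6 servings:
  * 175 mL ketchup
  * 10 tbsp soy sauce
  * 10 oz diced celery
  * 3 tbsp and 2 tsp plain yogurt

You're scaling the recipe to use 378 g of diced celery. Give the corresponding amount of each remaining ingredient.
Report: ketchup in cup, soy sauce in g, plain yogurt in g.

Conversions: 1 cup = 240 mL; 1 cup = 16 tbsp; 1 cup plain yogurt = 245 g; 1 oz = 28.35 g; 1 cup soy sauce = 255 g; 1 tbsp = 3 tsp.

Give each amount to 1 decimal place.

ketchup: 1.0 cup; soy sauce: 212.5 g; plain yogurt: 74.9 g

The original recipe has 283.5 g of diced celery, so the scaling factor is 378 ÷ 283.5 = 4/3.
ketchup: 175 mL × 4/3 ÷ 240 mL/cup ≈ 1.0 cup
soy sauce: 10 tbsp × 4/3 ÷ 16 tbsp/cup × 255 g/cup = 212.5 g
plain yogurt: (3 tbsp + 2 tsp = 11/3 tbsp) × 4/3 ÷ 16 tbsp/cup × 245 g/cup ≈ 74.9 g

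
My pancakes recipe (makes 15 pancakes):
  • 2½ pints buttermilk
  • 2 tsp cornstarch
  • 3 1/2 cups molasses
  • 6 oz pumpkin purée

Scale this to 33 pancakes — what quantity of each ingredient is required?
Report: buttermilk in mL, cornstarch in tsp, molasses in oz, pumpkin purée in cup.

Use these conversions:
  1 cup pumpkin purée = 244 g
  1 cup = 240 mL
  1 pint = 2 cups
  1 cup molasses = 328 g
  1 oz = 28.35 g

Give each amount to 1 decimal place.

Scaling factor: 33/15 = 11/5 = 2.2.
buttermilk: 2.5 pint × 11/5 × 2 cup/pint × 240 mL/cup = 2640.0 mL
cornstarch: 2 tsp × 11/5 = 4.4 tsp
molasses: 3.5 cup × 11/5 × 328 g/cup ÷ 28.35 g/oz ≈ 89.1 oz
pumpkin purée: 6 oz × 11/5 × 28.35 g/oz ÷ 244 g/cup ≈ 1.5 cup

buttermilk: 2640.0 mL; cornstarch: 4.4 tsp; molasses: 89.1 oz; pumpkin purée: 1.5 cup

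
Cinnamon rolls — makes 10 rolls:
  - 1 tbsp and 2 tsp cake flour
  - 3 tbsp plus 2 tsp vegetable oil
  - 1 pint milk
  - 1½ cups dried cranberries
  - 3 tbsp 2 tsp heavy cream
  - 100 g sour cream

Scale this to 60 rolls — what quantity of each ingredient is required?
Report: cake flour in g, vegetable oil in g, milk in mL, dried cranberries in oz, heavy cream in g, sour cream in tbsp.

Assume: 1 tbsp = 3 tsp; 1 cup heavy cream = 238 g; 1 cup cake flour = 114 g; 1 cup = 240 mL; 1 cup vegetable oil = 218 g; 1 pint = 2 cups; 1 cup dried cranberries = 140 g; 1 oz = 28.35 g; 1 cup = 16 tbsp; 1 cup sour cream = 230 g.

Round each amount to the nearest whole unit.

cake flour: 71 g; vegetable oil: 300 g; milk: 2880 mL; dried cranberries: 44 oz; heavy cream: 327 g; sour cream: 42 tbsp

Scaling factor: 60/10 = 6.
cake flour: (1 tbsp + 2 tsp = 5/3 tbsp) × 6 ÷ 16 tbsp/cup × 114 g/cup ≈ 71 g
vegetable oil: (3 tbsp + 2 tsp = 11/3 tbsp) × 6 ÷ 16 tbsp/cup × 218 g/cup ≈ 300 g
milk: 1 pint × 6 × 2 cup/pint × 240 mL/cup = 2880 mL
dried cranberries: 1.5 cup × 6 × 140 g/cup ÷ 28.35 g/oz ≈ 44 oz
heavy cream: (3 tbsp + 2 tsp = 11/3 tbsp) × 6 ÷ 16 tbsp/cup × 238 g/cup ≈ 327 g
sour cream: 100 g × 6 ÷ 230 g/cup × 16 tbsp/cup ≈ 42 tbsp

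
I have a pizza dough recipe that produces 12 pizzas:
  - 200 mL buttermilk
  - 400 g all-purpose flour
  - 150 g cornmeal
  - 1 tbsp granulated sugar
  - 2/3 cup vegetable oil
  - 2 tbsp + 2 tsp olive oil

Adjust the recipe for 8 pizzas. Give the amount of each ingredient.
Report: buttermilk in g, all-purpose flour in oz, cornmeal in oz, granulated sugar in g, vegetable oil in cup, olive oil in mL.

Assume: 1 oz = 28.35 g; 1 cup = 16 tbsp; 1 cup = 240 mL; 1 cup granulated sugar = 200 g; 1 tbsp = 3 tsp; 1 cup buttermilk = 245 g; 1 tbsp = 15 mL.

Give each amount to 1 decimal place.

buttermilk: 136.1 g; all-purpose flour: 9.4 oz; cornmeal: 3.5 oz; granulated sugar: 8.3 g; vegetable oil: 0.4 cup; olive oil: 26.7 mL

Scaling factor: 8/12 = 2/3.
buttermilk: 200 mL × 2/3 ÷ 240 mL/cup × 245 g/cup ≈ 136.1 g
all-purpose flour: 400 g × 2/3 ÷ 28.35 g/oz ≈ 9.4 oz
cornmeal: 150 g × 2/3 ÷ 28.35 g/oz ≈ 3.5 oz
granulated sugar: 1 tbsp × 2/3 ÷ 16 tbsp/cup × 200 g/cup ≈ 8.3 g
vegetable oil: 2/3 cup × 2/3 ≈ 0.4 cup
olive oil: (2 tbsp + 2 tsp = 8/3 tbsp) × 2/3 × 15 mL/tbsp ≈ 26.7 mL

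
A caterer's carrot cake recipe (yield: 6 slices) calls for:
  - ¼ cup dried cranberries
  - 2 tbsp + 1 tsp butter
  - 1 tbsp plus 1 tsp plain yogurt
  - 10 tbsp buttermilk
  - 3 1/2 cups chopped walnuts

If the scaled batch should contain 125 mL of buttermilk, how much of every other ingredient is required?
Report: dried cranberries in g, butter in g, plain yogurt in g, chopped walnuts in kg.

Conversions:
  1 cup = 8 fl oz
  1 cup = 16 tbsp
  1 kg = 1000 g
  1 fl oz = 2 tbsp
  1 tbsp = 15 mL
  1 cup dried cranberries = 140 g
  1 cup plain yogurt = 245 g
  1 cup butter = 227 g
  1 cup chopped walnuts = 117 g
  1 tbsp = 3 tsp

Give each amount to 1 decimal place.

The original recipe has 150 mL of buttermilk, so the scaling factor is 125 ÷ 150 = 5/6.
dried cranberries: 0.25 cup × 5/6 × 140 g/cup ≈ 29.2 g
butter: (2 tbsp + 1 tsp = 7/3 tbsp) × 5/6 ÷ 16 tbsp/cup × 227 g/cup ≈ 27.6 g
plain yogurt: (1 tbsp + 1 tsp = 4/3 tbsp) × 5/6 ÷ 16 tbsp/cup × 245 g/cup ≈ 17.0 g
chopped walnuts: 3.5 cup × 5/6 × 117 g/cup ÷ 1000 g/kg ≈ 0.3 kg

dried cranberries: 29.2 g; butter: 27.6 g; plain yogurt: 17.0 g; chopped walnuts: 0.3 kg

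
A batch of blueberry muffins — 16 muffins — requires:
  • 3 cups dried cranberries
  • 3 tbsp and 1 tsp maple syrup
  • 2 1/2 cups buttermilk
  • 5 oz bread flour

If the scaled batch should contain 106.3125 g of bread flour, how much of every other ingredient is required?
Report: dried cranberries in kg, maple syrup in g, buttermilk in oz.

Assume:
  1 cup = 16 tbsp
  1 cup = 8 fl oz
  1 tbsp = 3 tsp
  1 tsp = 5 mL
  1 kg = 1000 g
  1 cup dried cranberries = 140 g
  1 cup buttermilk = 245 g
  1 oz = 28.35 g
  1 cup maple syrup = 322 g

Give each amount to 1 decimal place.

The original recipe has 141.75 g of bread flour, so the scaling factor is 106.3125 ÷ 141.75 = 3/4 = 0.75.
dried cranberries: 3 cup × 3/4 × 140 g/cup ÷ 1000 g/kg ≈ 0.3 kg
maple syrup: (3 tbsp + 1 tsp = 10/3 tbsp) × 3/4 ÷ 16 tbsp/cup × 322 g/cup ≈ 50.3 g
buttermilk: 2.5 cup × 3/4 × 245 g/cup ÷ 28.35 g/oz ≈ 16.2 oz

dried cranberries: 0.3 kg; maple syrup: 50.3 g; buttermilk: 16.2 oz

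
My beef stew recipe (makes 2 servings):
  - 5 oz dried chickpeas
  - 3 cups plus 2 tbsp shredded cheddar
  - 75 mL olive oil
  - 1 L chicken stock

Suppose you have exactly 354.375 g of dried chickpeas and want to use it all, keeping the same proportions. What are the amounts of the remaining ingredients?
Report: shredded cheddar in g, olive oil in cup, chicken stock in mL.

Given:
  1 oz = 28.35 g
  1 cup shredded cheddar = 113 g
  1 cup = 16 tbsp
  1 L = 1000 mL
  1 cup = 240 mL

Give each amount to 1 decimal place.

shredded cheddar: 882.8 g; olive oil: 0.8 cup; chicken stock: 2500.0 mL

The original recipe has 141.75 g of dried chickpeas, so the scaling factor is 354.375 ÷ 141.75 = 5/2 = 2.5.
shredded cheddar: (3 cup + 2 tbsp = 3.125 cup) × 5/2 × 113 g/cup ≈ 882.8 g
olive oil: 75 mL × 5/2 ÷ 240 mL/cup ≈ 0.8 cup
chicken stock: 1 L × 5/2 × 1000 mL/L = 2500.0 mL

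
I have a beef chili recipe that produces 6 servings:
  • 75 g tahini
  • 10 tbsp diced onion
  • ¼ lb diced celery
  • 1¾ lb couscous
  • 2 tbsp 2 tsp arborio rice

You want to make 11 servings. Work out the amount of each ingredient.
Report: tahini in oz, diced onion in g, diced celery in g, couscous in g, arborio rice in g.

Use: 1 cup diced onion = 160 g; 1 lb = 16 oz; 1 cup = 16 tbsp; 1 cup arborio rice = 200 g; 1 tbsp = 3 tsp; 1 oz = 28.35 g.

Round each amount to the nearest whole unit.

tahini: 5 oz; diced onion: 183 g; diced celery: 208 g; couscous: 1455 g; arborio rice: 61 g

Scaling factor: 11/6.
tahini: 75 g × 11/6 ÷ 28.35 g/oz ≈ 5 oz
diced onion: 10 tbsp × 11/6 ÷ 16 tbsp/cup × 160 g/cup ≈ 183 g
diced celery: 0.25 lb × 11/6 × 16 oz/lb × 28.35 g/oz ≈ 208 g
couscous: 1.75 lb × 11/6 × 16 oz/lb × 28.35 g/oz ≈ 1455 g
arborio rice: (2 tbsp + 2 tsp = 8/3 tbsp) × 11/6 ÷ 16 tbsp/cup × 200 g/cup ≈ 61 g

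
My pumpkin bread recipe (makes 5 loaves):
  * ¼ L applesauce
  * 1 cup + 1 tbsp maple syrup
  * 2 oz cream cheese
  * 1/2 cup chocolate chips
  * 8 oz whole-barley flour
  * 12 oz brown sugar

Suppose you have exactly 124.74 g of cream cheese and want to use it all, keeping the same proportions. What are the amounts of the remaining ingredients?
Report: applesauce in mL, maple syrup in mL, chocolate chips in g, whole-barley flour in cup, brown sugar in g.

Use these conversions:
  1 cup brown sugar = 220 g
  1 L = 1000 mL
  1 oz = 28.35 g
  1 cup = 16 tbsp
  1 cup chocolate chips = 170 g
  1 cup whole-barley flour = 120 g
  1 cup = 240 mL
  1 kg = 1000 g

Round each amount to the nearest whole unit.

applesauce: 550 mL; maple syrup: 561 mL; chocolate chips: 187 g; whole-barley flour: 4 cup; brown sugar: 748 g

The original recipe has 56.7 g of cream cheese, so the scaling factor is 124.74 ÷ 56.7 = 11/5 = 2.2.
applesauce: 0.25 L × 11/5 × 1000 mL/L = 550 mL
maple syrup: (1 cup + 1 tbsp = 1.0625 cup) × 11/5 × 240 mL/cup = 561 mL
chocolate chips: 0.5 cup × 11/5 × 170 g/cup = 187 g
whole-barley flour: 8 oz × 11/5 × 28.35 g/oz ÷ 120 g/cup ≈ 4 cup
brown sugar: 12 oz × 11/5 × 28.35 g/oz ≈ 748 g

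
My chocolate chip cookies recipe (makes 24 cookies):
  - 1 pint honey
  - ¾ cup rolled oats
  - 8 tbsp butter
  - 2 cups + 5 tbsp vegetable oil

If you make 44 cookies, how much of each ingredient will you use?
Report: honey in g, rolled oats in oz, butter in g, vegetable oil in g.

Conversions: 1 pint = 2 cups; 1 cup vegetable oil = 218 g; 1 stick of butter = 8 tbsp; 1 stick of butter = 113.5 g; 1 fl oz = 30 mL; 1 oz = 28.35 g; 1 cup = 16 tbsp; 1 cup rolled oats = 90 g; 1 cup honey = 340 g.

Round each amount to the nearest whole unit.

honey: 1247 g; rolled oats: 4 oz; butter: 208 g; vegetable oil: 924 g

Scaling factor: 44/24 = 11/6.
honey: 1 pint × 11/6 × 2 cup/pint × 340 g/cup ≈ 1247 g
rolled oats: 0.75 cup × 11/6 × 90 g/cup ÷ 28.35 g/oz ≈ 4 oz
butter: 8 tbsp × 11/6 ÷ 8 tbsp/stick × 113.5 g/stick ≈ 208 g
vegetable oil: (2 cup + 5 tbsp = 2.3125 cup) × 11/6 × 218 g/cup ≈ 924 g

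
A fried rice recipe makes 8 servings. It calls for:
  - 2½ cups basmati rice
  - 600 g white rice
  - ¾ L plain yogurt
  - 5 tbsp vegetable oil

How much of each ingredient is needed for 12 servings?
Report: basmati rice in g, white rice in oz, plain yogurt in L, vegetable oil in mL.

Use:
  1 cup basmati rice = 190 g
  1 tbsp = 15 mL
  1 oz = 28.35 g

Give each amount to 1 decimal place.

basmati rice: 712.5 g; white rice: 31.7 oz; plain yogurt: 1.1 L; vegetable oil: 112.5 mL

Scaling factor: 12/8 = 3/2 = 1.5.
basmati rice: 2.5 cup × 3/2 × 190 g/cup = 712.5 g
white rice: 600 g × 3/2 ÷ 28.35 g/oz ≈ 31.7 oz
plain yogurt: 0.75 L × 3/2 ≈ 1.1 L
vegetable oil: 5 tbsp × 3/2 × 15 mL/tbsp = 112.5 mL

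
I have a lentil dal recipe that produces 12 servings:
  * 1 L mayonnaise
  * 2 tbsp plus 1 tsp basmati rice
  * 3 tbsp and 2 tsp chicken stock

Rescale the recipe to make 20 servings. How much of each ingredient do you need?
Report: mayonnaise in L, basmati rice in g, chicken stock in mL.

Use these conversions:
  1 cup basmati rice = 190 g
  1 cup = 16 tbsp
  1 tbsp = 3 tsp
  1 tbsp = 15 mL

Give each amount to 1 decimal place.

Scaling factor: 20/12 = 5/3.
mayonnaise: 1 L × 5/3 ≈ 1.7 L
basmati rice: (2 tbsp + 1 tsp = 7/3 tbsp) × 5/3 ÷ 16 tbsp/cup × 190 g/cup ≈ 46.2 g
chicken stock: (3 tbsp + 2 tsp = 11/3 tbsp) × 5/3 × 15 mL/tbsp ≈ 91.7 mL

mayonnaise: 1.7 L; basmati rice: 46.2 g; chicken stock: 91.7 mL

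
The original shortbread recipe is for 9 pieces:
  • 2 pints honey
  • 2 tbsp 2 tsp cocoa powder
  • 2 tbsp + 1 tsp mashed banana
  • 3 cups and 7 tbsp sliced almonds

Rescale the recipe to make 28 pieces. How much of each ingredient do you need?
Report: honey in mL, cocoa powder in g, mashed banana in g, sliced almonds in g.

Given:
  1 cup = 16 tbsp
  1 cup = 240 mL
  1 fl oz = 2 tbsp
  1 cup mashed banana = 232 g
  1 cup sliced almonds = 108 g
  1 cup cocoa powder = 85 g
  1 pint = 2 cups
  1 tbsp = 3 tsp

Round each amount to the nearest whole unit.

Scaling factor: 28/9.
honey: 2 pint × 28/9 × 2 cup/pint × 240 mL/cup ≈ 2987 mL
cocoa powder: (2 tbsp + 2 tsp = 8/3 tbsp) × 28/9 ÷ 16 tbsp/cup × 85 g/cup ≈ 44 g
mashed banana: (2 tbsp + 1 tsp = 7/3 tbsp) × 28/9 ÷ 16 tbsp/cup × 232 g/cup ≈ 105 g
sliced almonds: (3 cup + 7 tbsp = 3.4375 cup) × 28/9 × 108 g/cup = 1155 g

honey: 2987 mL; cocoa powder: 44 g; mashed banana: 105 g; sliced almonds: 1155 g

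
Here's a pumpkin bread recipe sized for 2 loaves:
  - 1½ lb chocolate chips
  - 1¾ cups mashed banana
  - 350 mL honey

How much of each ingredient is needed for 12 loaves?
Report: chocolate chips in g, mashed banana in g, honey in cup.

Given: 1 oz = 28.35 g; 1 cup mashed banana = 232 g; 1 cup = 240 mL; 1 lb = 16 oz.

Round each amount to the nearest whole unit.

chocolate chips: 4082 g; mashed banana: 2436 g; honey: 9 cup

Scaling factor: 12/2 = 6.
chocolate chips: 1.5 lb × 6 × 16 oz/lb × 28.35 g/oz ≈ 4082 g
mashed banana: 1.75 cup × 6 × 232 g/cup = 2436 g
honey: 350 mL × 6 ÷ 240 mL/cup ≈ 9 cup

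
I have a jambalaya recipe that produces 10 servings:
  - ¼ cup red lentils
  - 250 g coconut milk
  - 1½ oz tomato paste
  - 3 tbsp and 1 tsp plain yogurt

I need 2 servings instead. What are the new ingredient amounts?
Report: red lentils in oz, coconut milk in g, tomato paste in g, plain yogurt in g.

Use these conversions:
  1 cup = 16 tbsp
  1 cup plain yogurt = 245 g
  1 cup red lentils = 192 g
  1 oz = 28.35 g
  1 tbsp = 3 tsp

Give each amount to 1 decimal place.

red lentils: 0.3 oz; coconut milk: 50.0 g; tomato paste: 8.5 g; plain yogurt: 10.2 g

Scaling factor: 2/10 = 1/5 = 0.2.
red lentils: 0.25 cup × 1/5 × 192 g/cup ÷ 28.35 g/oz ≈ 0.3 oz
coconut milk: 250 g × 1/5 = 50.0 g
tomato paste: 1.5 oz × 1/5 × 28.35 g/oz ≈ 8.5 g
plain yogurt: (3 tbsp + 1 tsp = 10/3 tbsp) × 1/5 ÷ 16 tbsp/cup × 245 g/cup ≈ 10.2 g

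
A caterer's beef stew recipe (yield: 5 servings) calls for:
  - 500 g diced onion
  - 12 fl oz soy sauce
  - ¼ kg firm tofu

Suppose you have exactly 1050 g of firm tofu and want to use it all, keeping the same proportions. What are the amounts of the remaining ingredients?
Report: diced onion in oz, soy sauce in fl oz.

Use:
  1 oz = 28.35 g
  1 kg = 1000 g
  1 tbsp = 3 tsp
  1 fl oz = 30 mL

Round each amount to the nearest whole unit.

The original recipe has 250 g of firm tofu, so the scaling factor is 1050 ÷ 250 = 21/5 = 4.2.
diced onion: 500 g × 21/5 ÷ 28.35 g/oz ≈ 74 oz
soy sauce: 12 fl oz × 21/5 ≈ 50 fl oz

diced onion: 74 oz; soy sauce: 50 fl oz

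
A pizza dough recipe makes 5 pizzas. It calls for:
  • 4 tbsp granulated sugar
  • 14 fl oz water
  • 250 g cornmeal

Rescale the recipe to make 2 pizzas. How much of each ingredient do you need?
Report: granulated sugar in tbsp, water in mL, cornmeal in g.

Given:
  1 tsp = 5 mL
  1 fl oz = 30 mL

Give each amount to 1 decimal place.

granulated sugar: 1.6 tbsp; water: 168.0 mL; cornmeal: 100.0 g

Scaling factor: 2/5 = 0.4.
granulated sugar: 4 tbsp × 2/5 = 1.6 tbsp
water: 14 fl oz × 2/5 × 30 mL/fl oz = 168.0 mL
cornmeal: 250 g × 2/5 = 100.0 g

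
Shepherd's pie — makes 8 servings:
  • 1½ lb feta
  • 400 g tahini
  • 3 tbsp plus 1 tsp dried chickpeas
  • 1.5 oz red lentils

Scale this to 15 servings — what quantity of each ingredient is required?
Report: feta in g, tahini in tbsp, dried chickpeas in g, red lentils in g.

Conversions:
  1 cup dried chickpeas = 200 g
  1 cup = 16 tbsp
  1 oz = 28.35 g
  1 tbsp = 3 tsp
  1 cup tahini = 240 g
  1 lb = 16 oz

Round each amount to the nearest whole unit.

feta: 1276 g; tahini: 50 tbsp; dried chickpeas: 78 g; red lentils: 80 g

Scaling factor: 15/8 = 1.875.
feta: 1.5 lb × 15/8 × 16 oz/lb × 28.35 g/oz ≈ 1276 g
tahini: 400 g × 15/8 ÷ 240 g/cup × 16 tbsp/cup = 50 tbsp
dried chickpeas: (3 tbsp + 1 tsp = 10/3 tbsp) × 15/8 ÷ 16 tbsp/cup × 200 g/cup ≈ 78 g
red lentils: 1.5 oz × 15/8 × 28.35 g/oz ≈ 80 g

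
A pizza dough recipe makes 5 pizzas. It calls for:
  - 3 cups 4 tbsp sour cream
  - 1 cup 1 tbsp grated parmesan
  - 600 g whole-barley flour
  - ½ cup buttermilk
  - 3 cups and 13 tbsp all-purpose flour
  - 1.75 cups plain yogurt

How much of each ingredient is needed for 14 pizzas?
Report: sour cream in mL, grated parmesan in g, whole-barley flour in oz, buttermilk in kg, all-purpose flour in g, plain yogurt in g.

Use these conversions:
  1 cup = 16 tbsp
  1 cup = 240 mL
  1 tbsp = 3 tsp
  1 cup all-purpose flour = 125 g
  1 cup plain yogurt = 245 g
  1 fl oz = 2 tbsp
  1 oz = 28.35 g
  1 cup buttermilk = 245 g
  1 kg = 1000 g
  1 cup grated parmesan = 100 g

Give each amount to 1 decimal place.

Scaling factor: 14/5 = 2.8.
sour cream: (3 cup + 4 tbsp = 3.25 cup) × 14/5 × 240 mL/cup = 2184.0 mL
grated parmesan: (1 cup + 1 tbsp = 1.0625 cup) × 14/5 × 100 g/cup = 297.5 g
whole-barley flour: 600 g × 14/5 ÷ 28.35 g/oz ≈ 59.3 oz
buttermilk: 0.5 cup × 14/5 × 245 g/cup ÷ 1000 g/kg ≈ 0.3 kg
all-purpose flour: (3 cup + 13 tbsp = 3.8125 cup) × 14/5 × 125 g/cup ≈ 1334.4 g
plain yogurt: 1.75 cup × 14/5 × 245 g/cup = 1200.5 g

sour cream: 2184.0 mL; grated parmesan: 297.5 g; whole-barley flour: 59.3 oz; buttermilk: 0.3 kg; all-purpose flour: 1334.4 g; plain yogurt: 1200.5 g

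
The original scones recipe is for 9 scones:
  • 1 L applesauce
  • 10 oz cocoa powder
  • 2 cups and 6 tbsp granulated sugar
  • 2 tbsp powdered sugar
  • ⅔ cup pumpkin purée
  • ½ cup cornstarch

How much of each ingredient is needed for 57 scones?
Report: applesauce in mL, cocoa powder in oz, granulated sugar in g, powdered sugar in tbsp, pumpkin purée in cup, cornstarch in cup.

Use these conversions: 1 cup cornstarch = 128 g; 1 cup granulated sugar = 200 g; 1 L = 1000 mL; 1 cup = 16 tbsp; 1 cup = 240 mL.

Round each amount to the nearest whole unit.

applesauce: 6333 mL; cocoa powder: 63 oz; granulated sugar: 3008 g; powdered sugar: 13 tbsp; pumpkin purée: 4 cup; cornstarch: 3 cup

Scaling factor: 57/9 = 19/3.
applesauce: 1 L × 19/3 × 1000 mL/L ≈ 6333 mL
cocoa powder: 10 oz × 19/3 ≈ 63 oz
granulated sugar: (2 cup + 6 tbsp = 2.375 cup) × 19/3 × 200 g/cup ≈ 3008 g
powdered sugar: 2 tbsp × 19/3 ≈ 13 tbsp
pumpkin purée: 2/3 cup × 19/3 ≈ 4 cup
cornstarch: 0.5 cup × 19/3 ≈ 3 cup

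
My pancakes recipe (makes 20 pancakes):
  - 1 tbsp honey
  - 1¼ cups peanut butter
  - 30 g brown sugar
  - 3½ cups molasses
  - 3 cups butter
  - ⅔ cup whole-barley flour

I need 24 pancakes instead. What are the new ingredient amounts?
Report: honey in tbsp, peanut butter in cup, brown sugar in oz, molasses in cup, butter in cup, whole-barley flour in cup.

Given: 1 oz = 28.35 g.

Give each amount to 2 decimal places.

honey: 1.20 tbsp; peanut butter: 1.50 cup; brown sugar: 1.27 oz; molasses: 4.20 cup; butter: 3.60 cup; whole-barley flour: 0.80 cup

Scaling factor: 24/20 = 6/5 = 1.2.
honey: 1 tbsp × 6/5 = 1.20 tbsp
peanut butter: 1.25 cup × 6/5 = 1.50 cup
brown sugar: 30 g × 6/5 ÷ 28.35 g/oz ≈ 1.27 oz
molasses: 3.5 cup × 6/5 = 4.20 cup
butter: 3 cup × 6/5 = 3.60 cup
whole-barley flour: 2/3 cup × 6/5 = 0.80 cup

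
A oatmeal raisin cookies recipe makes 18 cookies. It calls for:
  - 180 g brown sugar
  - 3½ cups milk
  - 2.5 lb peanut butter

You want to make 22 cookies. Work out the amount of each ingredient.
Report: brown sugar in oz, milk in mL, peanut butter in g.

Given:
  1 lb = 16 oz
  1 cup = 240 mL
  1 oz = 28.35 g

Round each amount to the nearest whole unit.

Scaling factor: 22/18 = 11/9.
brown sugar: 180 g × 11/9 ÷ 28.35 g/oz ≈ 8 oz
milk: 3.5 cup × 11/9 × 240 mL/cup ≈ 1027 mL
peanut butter: 2.5 lb × 11/9 × 16 oz/lb × 28.35 g/oz = 1386 g

brown sugar: 8 oz; milk: 1027 mL; peanut butter: 1386 g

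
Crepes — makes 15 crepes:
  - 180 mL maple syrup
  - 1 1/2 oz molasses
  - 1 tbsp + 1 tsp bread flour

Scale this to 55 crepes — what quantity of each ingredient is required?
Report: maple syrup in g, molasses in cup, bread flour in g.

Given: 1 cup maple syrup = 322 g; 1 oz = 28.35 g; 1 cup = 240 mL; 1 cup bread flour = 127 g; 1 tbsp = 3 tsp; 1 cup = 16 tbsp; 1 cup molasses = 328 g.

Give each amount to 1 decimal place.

Scaling factor: 55/15 = 11/3.
maple syrup: 180 mL × 11/3 ÷ 240 mL/cup × 322 g/cup = 885.5 g
molasses: 1.5 oz × 11/3 × 28.35 g/oz ÷ 328 g/cup ≈ 0.5 cup
bread flour: (1 tbsp + 1 tsp = 4/3 tbsp) × 11/3 ÷ 16 tbsp/cup × 127 g/cup ≈ 38.8 g

maple syrup: 885.5 g; molasses: 0.5 cup; bread flour: 38.8 g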